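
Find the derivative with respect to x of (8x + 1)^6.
48(8x + 1)^5

Chain rule: 6(8x+1)^{5} × 8 = 48(8x+1)^{5}.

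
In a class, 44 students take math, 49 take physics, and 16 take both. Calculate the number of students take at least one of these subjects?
77

Explanation: |A∪B| = |A|+|B|-|A∩B| = 44+49-16 = 77.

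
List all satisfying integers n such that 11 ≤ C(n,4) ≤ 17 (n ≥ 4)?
6

Explanation: C(5,4)=5; C(6,4)=15; C(7,4)=35. So valid n = 6.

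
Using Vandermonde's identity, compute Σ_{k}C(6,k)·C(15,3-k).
= C(6+15,3) = C(21,3) = 1,330.

Answer: 1,330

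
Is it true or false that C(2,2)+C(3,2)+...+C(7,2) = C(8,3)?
True

Hockey stick identity gives Σ = C(8,3) = 56; RHS C(8,3) = 56.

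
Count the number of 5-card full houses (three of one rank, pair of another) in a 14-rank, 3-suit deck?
546

Reasoning: Triple rank: 14. Triple suits: C(3,3)=1. Pair rank: 13. Pair suits: C(3,2)=3. Total: 546.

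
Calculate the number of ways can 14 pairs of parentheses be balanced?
Using the Catalan number formula: C_n = C(2n, n) / (n+1)
C_14 = C(28, 14) / (14+1)
     = 40116600 / 15
     = 2,674,440

Answer: 2,674,440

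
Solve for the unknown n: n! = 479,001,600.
12

Reasoning: n! is strictly increasing. 10! = 3,628,800, 11! = 39,916,800, 12! = 479,001,600 ✓. So n = 12.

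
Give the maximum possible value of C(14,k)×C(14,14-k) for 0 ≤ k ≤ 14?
C(14,k)·C(14,14-k) = C(14,k)², maximised at the centre k = 7: C(14,7)² = 11,778,624.
Final answer: 11,778,624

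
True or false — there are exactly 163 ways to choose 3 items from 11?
False
C(11,3) = 165 ≠ 163.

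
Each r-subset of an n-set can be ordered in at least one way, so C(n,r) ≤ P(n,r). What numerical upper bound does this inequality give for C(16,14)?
P(16,14) = 16·15·14·13·12·11·10·9·8·7·6·5·4·3 = 10,461,394,944,000, so C(16,14) ≤ 10,461,394,944,000. (The bound is loose by a factor of 14! = 87,178,291,200: C(16,14) = 10,461,394,944,000/87,178,291,200 = 120.)

Answer: 10,461,394,944,000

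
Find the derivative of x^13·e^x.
(13x^12 + x^13)e^x

Reasoning: Product rule: d/dx[x^13]·e^x + x^13·d/dx[e^x] = 13x^{12}e^x + x^13e^x.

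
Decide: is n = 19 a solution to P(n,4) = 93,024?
Yes

Reasoning: P(19,4) = 19·18·17·16 = 93,024, which equals 93,024.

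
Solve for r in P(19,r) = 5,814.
3

Solution: P(19,r) = 19·18·…·(19−r+1), a product of r factors. Multiplying down from 19: 19 = 19; 19·18 = 342; 19·18·17 = 5,814 ✓ (3 factors). So r = 3.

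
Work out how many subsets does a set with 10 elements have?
Each element can be included or excluded: 2^10 = 1,024.
Final answer: 1,024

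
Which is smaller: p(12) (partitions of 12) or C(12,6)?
p(12)

Solution: Pentagonal recurrence p(n) = p(n−1) + p(n−2) − p(n−5) − p(n−7) + …: p(12) = p(11) + p(10) − p(7) − p(5) + p(0) = 56 + 42 − 15 − 7 + 1 = 77; C(12,6) = 924.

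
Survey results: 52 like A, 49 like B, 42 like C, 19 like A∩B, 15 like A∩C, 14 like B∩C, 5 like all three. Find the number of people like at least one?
100
|A∪B∪C| = 52+49+42-19-15-14+5 = 100.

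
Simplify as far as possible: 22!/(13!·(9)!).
497,420

Explanation: This is C(22,13) = 497,420.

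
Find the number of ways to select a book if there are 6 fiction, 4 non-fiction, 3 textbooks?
13

Reasoning: By the addition principle: 6 + 4 + 3 = 13.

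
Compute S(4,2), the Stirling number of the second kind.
7

Solution: Using the Stirling recurrence: S(n,k) = k·S(n-1,k) + S(n-1,k-1)
S(4,2) = 2·S(3,2) + S(3,1)
         = 2·3 + 1
         = 6 + 1
         = 7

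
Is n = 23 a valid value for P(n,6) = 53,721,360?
No

Explanation: P(23,6) = 23·22·21·20·19·18 = 72,681,840, which does not equal 53,721,360.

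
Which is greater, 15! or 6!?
15!

15!=1,307,674,368,000, 6!=720. 15! > 6!.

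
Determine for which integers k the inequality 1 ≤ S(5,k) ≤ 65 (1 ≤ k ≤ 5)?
1, 2, 3, 4, 5

Reasoning: S(5,1)=1; S(5,2)=15; S(5,3)=25; S(5,4)=10; S(5,5)=1. So valid k = 1, 2, 3, 4, 5.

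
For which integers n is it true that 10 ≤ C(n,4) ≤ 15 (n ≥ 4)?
C(5,4)=5; C(6,4)=15; C(7,4)=35. So valid n = 6.

Answer: 6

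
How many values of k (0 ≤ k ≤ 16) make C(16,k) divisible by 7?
8

Checking C(16,k) mod 7 for k = 0..16: divisible at k = 3, 4, 5, 6, 10, 11, 12, 13. That's 8 values.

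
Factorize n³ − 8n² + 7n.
n(n − 1)(n − 7)

Working:
n³ − 8n² + 7n = n(n² − 8n + 7) = n(n − 1)(n − 7).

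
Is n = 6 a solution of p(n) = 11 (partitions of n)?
Yes

Reasoning: Pentagonal recurrence p(n) = p(n−1) + p(n−2) − p(n−5) − p(n−7) + …: p(6) = p(5) + p(4) − p(1) = 7 + 5 − 1 = 11, which equals 11.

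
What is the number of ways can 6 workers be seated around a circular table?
Circular arrangements: (6-1)! = 120.
Final answer: 120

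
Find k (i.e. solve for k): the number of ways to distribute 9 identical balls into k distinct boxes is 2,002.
6

Solution: Stars and bars: the count is C(9+k−1, k−1), increasing in k. k=4: C(12,3) = 220, k=5: C(13,4) = 715, k=6: C(14,5) = 2,002 ✓. So k = 6.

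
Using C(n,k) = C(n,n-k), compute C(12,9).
C(12,9) = C(12,3) = 220.

Answer: 220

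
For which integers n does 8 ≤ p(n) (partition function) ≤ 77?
6, 7, 8, 9, 10, 11, 12

Reasoning: Tabulating p(n) via p(n) = p(n−1) + p(n−2) − p(n−5) − p(n−7) + …: p(5)=7; p(6)=11; p(7)=15; p(8)=22; p(9)=30; p(10)=42; p(11)=56; p(12)=77; p(13)=101. So valid n = 6, 7, 8, 9, 10, 11, 12.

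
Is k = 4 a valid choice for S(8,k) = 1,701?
Yes
S(8,4) = 4·S(7,4) + S(7,3) = 4·350 + 301 = 1,701, which equals 1,701.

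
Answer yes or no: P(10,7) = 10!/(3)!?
Yes

Working:
Permutation formula P(n,k) = n!/(n-k)!: 10!/3! = 3,628,800/6 = 604,800 = P(10,7). The statement holds.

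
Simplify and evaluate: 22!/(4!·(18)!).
7,315

Explanation: This is C(22,4) = 7,315.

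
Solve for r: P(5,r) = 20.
2

Explanation: P(5,r) = 5·4·…·(5−r+1), a product of r factors. Multiplying down from 5: 5 = 5; 5·4 = 20 ✓ (2 factors). So r = 2.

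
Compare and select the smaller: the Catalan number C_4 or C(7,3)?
C_4
C_4 = C(8,4)/(4+1) = 70/5 = 14; C(7,3) = 35.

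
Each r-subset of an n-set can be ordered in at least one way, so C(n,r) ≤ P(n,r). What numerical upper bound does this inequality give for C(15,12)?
P(15,12) = 15·14·13·12·11·10·9·8·7·6·5·4 = 217,945,728,000, so C(15,12) ≤ 217,945,728,000. (The bound is loose by a factor of 12! = 479,001,600: C(15,12) = 217,945,728,000/479,001,600 = 455.)

Answer: 217,945,728,000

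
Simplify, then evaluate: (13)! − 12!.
5,748,019,200

Solution: (13)! − 12! = (13)·12! − 12! = (13−1)·12! = 12·12! = 5,748,019,200.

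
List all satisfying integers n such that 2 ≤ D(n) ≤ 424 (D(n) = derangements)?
Using D(n) = (n−1)[D(n−1) + D(n−2)] with D(1)=0, D(2)=1: D(2)=1; D(3)=2; D(4)=9; D(5)=44; D(6)=265; D(7)=1,854. So valid n = 3, 4, 5, 6.

Answer: 3, 4, 5, 6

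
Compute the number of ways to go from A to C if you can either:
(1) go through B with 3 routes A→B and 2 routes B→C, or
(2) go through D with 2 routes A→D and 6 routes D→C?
18

Explanation: Route via B: 3×2=6. Route via D: 2×6=12. Total: 18.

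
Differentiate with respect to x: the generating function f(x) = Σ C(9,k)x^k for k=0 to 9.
Term-by-term differentiation gives Σ k·C(9,k)x^{k-1} for k=1 to 9.

Answer: Σ k·C(9,k)x^(k-1) for k=1 to 9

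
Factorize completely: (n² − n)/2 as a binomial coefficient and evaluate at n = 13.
(n² − n)/2 = n(n−1)/2 = C(n,2). At n = 13: C(13,2) = 78.
Final answer: C(n,2); C(13,2) = 78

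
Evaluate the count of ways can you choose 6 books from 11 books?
462

Solution: C(11,6) = 11! / (6! × (11-6)!)
         = 11! / (6! × 5!)
         = 462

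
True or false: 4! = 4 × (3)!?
True

Explanation: By definition n! = n × (n-1)!, so 4! = 4 × 3!.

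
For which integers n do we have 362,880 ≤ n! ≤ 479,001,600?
n! is strictly increasing; 9! = 362,880 and 12! = 479,001,600, so valid n = 9, 10, 11, 12.
Final answer: 9, 10, 11, 12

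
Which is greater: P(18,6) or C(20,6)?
P(18,6)

Explanation: P(18,6)=13,366,080, C(20,6)=38,760.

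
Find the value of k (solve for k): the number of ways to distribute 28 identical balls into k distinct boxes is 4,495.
4

Solution: Stars and bars: the count is C(28+k−1, k−1), increasing in k. k=2: C(29,1) = 29, k=3: C(30,2) = 435, k=4: C(31,3) = 4,495 ✓. So k = 4.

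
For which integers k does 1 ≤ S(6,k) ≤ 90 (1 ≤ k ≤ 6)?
1, 2, 3, 4, 5, 6

Explanation: S(6,1)=1; S(6,2)=31; S(6,3)=90; S(6,4)=65; S(6,5)=15; S(6,6)=1. So valid k = 1, 2, 3, 4, 5, 6.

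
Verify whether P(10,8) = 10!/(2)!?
True

Explanation: Permutation formula P(n,k) = n!/(n-k)!: 10!/2! = 3,628,800/2 = 1,814,400 = P(10,8). The statement holds.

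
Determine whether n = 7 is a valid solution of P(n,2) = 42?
Yes

P(7,2) = 7·6 = 42, which equals 42.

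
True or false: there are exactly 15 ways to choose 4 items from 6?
True

Solution: C(6,4) = 15.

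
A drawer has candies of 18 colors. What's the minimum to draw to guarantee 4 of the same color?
55

Working:
Worst case: 3 of each = 54. One more: 55.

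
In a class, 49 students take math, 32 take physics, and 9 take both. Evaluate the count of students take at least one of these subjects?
72

Explanation: |A∪B| = |A|+|B|-|A∩B| = 49+32-9 = 72.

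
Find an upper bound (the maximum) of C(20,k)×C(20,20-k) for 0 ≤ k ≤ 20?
34,134,779,536

Working:
C(20,k)·C(20,20-k) = C(20,k)², maximised at the centre k = 10: C(20,10)² = 34,134,779,536.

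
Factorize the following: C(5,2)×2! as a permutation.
P(5,2)

Explanation: C(5,2)×2! = [5!/(2!(3)!)]×2! = 5!/(3)! = P(5,2) = 20.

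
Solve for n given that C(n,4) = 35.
C(n,4) = n(n−1)(n−2)(n−3)/4! is increasing in n, and n(n−1)(n−2)(n−3) = 4!·35 = 840 ≈ (n−1.5)^4 gives n ≈ 6.9. Check: C(5,4) = 5, C(6,4) = 15, C(7,4) = 35 ✓. So n = 7.

Answer: 7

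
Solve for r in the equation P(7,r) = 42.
P(7,r) = 7·6·…·(7−r+1), a product of r factors. Multiplying down from 7: 7 = 7; 7·6 = 42 ✓ (2 factors). So r = 2.

Answer: 2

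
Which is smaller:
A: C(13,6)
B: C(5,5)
A=C(13,6)=1,716, B=C(5,5)=1.
Final answer: B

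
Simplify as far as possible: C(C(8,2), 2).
C(8,2) = 28, then C(28, 2) = 378.
Final answer: 378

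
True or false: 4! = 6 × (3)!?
False

Solution: 4! = 4 × 3! = 24, but 6 × 3! = 36.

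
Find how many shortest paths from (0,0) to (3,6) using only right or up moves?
84

Solution: Choose 3 rights from 9 moves: C(9,3) = 84.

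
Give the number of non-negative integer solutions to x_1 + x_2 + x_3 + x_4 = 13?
C(13+4-1, 4-1) = 560.

Answer: 560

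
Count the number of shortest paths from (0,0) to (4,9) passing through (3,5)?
280

Explanation: To (3,5): C(8,3)=56. From there: C(5,1)=5. Total: 280.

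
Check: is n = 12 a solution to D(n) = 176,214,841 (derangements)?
Yes

D(12) = (12-1)·[D(11) + D(10)] = 11·[14,684,570 + 1,334,961] = 176,214,841, which equals 176,214,841.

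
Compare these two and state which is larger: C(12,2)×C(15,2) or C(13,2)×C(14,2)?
C(13,2)×C(14,2)

Explanation: C(12,2)×C(15,2)=6,930, C(13,2)×C(14,2)=7,098.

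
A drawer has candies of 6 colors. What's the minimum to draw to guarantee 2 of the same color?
7

Explanation: Worst case: 1 of each = 6. One more: 7.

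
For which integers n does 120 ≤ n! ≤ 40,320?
n! is strictly increasing; 5! = 120 and 8! = 40,320, so valid n = 5, 6, 7, 8.

Answer: 5, 6, 7, 8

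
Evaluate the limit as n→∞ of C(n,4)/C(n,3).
∞

Reasoning: C(n,4)/C(n,3) = (n-3)/4 → ∞ as n → ∞.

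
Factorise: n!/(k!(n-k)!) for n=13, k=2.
C(13,2) = 78

Working:
This is the binomial coefficient C(13,2) = 78.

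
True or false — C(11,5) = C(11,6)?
True

Reasoning: Symmetry C(n,k) = C(n,n-k): C(11,5) = 462 and C(11,6) = 462. Both sides agree, so the statement holds.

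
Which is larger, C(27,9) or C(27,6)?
C(27,9)

Working:
C(27,9)=4,686,825, C(27,6)=296,010.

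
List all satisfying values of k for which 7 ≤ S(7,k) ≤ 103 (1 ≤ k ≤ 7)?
2, 6

Working:
S(7,1)=1; S(7,2)=63; S(7,3)=301; S(7,4)=350; S(7,5)=140; S(7,6)=21; S(7,7)=1. So valid k = 2, 6.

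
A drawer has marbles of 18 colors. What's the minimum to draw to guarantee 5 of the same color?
Worst case: 4 of each = 72. One more: 73.
Final answer: 73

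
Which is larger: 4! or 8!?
8!

Solution: 4!=24, 8!=40,320. 8! > 4!.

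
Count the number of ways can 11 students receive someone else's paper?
14,684,570

Reasoning: Using D(n) = (n-1)[D(n-1) + D(n-2)]:
D(11) = (11-1) × [D(10) + D(9)]
      = 10 × [1334961 + 133496]
      = 10 × 1468457
      = 14,684,570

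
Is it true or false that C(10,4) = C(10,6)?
True
Symmetry C(n,k) = C(n,n-k): C(10,4) = 210 and C(10,6) = 210. Both sides agree, so the statement holds.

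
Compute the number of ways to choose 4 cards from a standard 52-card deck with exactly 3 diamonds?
13 diamonds and 39 non-diamonds: C(13,3) × C(39,1) = 286 × 39 = 11,154.
Final answer: 11,154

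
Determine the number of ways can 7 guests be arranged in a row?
5,040

Working:
Arrangements of 7 distinct objects: 7! = 5,040.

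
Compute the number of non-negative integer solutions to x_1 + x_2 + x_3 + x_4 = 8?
C(8+4-1, 4-1) = 165.

Answer: 165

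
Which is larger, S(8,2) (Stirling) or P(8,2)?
S(8,2)

Solution: S(8,2) = 2·S(7,2) + S(7,1) = 2·63 + 1 = 127; P(8,2) = 56.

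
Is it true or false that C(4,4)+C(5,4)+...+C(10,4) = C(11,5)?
Hockey stick identity gives Σ = C(11,5) = 462; RHS C(11,5) = 462.

Answer: True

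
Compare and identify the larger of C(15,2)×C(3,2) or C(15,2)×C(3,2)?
Equal

Working:
C(15,2)×C(3,2)=315, C(15,2)×C(3,2)=315.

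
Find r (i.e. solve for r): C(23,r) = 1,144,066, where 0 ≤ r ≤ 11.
10

Reasoning: C(23,r) is increasing for 0 ≤ r ≤ 11. Stepping up (C(23,r+1) = C(23,r)·(23−r)/(r+1)): C(23,1) = 23, C(23,2) = 253, C(23,3) = 1,771, C(23,4) = 8,855, C(23,5) = 33,649, C(23,6) = 100,947, C(23,7) = 245,157, C(23,8) = 490,314, C(23,9) = 817,190, C(23,10) = 1,144,066 ✓. So r = 10.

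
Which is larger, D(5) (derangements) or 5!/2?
5!/2
D(5) = (5-1)·[D(4) + D(3)] = 4·[9 + 2] = 44; 5!/2 = 120/2 = 60.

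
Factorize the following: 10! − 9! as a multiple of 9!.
9 × 9! = 3,265,920

Explanation: 10! − 9! = 10·9! − 9! = (10 − 1)·9! = 9 × 9! = 3,265,920.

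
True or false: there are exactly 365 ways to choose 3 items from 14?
C(14,3) = 364 ≠ 365.
Final answer: False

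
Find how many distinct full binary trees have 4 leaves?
Using the Catalan number formula: C_n = C(2n, n) / (n+1)
C_3 = C(6, 3) / (3+1)
     = 20 / 4
     = 5
Final answer: 5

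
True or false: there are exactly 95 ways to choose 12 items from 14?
C(14,12) = 91 ≠ 95.

Answer: False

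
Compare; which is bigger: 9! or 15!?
15!

Solution: 9!=362,880, 15!=1,307,674,368,000. 15! > 9!.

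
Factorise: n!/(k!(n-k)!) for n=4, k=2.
This is the binomial coefficient C(4,2) = 6.
Final answer: C(4,2) = 6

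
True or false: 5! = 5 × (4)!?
True

Solution: By definition n! = n × (n-1)!, so 5! = 5 × 4!.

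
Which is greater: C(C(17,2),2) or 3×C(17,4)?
C(C(17,2),2)

Explanation: C(C(17,2),2)=9,180, 3×C(17,4)=7,140.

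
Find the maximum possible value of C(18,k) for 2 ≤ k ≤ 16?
48,620

Solution: C(18,k) is maximised at the centre of the row: C(18,9) = 48,620.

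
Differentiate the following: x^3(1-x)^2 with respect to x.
3x^2(1-x)^2 - 2x^3(1-x)^1

Working:
Product rule: 3x^{2}(1-x)^{2} + x^3·(-2)(1-x)^{1}.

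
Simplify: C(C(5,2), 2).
45

Explanation: C(5,2) = 10, then C(10, 2) = 45.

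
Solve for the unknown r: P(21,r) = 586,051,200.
P(21,r) = 21·20·…·(21−r+1), a product of r factors. Multiplying down from 21: 21 = 21; 21·20 = 420; 21·20·19 = 7,980; 21·20·19·18 = 143,640; 21·20·19·18·17 = 2,441,880; 21·20·19·18·17·16 = 39,070,080; 21·20·19·18·17·16·15 = 586,051,200 ✓ (7 factors). So r = 7.

Answer: 7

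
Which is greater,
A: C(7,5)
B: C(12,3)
A=C(7,5)=21, B=C(12,3)=220.
Final answer: B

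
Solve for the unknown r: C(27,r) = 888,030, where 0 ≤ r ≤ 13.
7

Reasoning: C(27,r) is increasing for 0 ≤ r ≤ 13. Stepping up (C(27,r+1) = C(27,r)·(27−r)/(r+1)): C(27,1) = 27, C(27,2) = 351, C(27,3) = 2,925, C(27,4) = 17,550, C(27,5) = 80,730, C(27,6) = 296,010, C(27,7) = 888,030 ✓. So r = 7.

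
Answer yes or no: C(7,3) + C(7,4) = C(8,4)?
Pascal's identity: LHS = 35 + 35 = 70; RHS = C(8,4) = 70. Both sides agree, so the statement holds.
Final answer: Yes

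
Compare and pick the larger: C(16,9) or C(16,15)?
C(16,9)
C(16,9)=11,440, C(16,15)=16.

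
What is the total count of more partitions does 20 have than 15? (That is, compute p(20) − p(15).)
451

Pentagonal recurrence p(n) = p(n−1) + p(n−2) − p(n−5) − p(n−7) + …: p(20) = p(19) + p(18) − p(15) − p(13) + p(8) + p(5) = 490 + 385 − 176 − 101 + 22 + 7 = 627.
p(15) = p(14) + p(13) − p(10) − p(8) + p(3) + p(0) = 135 + 101 − 42 − 22 + 3 + 1 = 176.
Difference = 627 − 176 = 451.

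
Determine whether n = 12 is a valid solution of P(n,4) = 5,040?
P(12,4) = 12·11·10·9 = 11,880, which does not equal 5,040.
Final answer: No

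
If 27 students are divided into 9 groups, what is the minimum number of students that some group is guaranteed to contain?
3

Reasoning: Pigeonhole: ⌈27/9⌉ = 3.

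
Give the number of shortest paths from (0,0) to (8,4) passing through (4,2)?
To (4,2): C(6,4)=15. From there: C(6,4)=15. Total: 225.
Final answer: 225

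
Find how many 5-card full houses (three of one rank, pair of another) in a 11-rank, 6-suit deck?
33,000

Solution: Triple rank: 11. Triple suits: C(6,3)=20. Pair rank: 10. Pair suits: C(6,2)=15. Total: 33,000.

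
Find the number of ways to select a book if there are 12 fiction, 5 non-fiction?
17

By the addition principle: 12 + 5 = 17.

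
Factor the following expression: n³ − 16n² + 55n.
n(n − 5)(n − 11)

n³ − 16n² + 55n = n(n² − 16n + 55) = n(n − 5)(n − 11).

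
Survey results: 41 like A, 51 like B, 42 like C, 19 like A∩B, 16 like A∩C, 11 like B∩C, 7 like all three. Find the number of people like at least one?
|A∪B∪C| = 41+51+42-19-16-11+7 = 95.
Final answer: 95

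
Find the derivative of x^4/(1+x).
(4x^3(1+x) - x^4)/(1+x)²

Reasoning: Quotient rule: [4x^{3}(1+x) - x^4]/(1+x)².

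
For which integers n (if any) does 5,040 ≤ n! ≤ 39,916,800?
7, 8, 9, 10, 11

Solution: n! is strictly increasing; 7! = 5,040 and 11! = 39,916,800, so valid n = 7, 8, 9, 10, 11.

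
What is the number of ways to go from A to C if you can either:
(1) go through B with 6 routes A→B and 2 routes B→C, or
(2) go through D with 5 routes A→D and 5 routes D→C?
37

Solution: Route via B: 6×2=12. Route via D: 5×5=25. Total: 37.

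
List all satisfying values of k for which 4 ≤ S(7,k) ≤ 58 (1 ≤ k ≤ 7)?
6

Solution: S(7,1)=1; S(7,2)=63; S(7,3)=301; S(7,4)=350; S(7,5)=140; S(7,6)=21; S(7,7)=1. So valid k = 6.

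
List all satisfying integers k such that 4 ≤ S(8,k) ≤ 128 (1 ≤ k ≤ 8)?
2, 7

S(8,1)=1; S(8,2)=127; S(8,3)=966; S(8,4)=1,701; S(8,5)=1,050; S(8,6)=266; S(8,7)=28; S(8,8)=1. So valid k = 2, 7.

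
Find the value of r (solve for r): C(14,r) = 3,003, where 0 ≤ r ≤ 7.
6
C(14,r) is increasing for 0 ≤ r ≤ 7. Stepping up (C(14,r+1) = C(14,r)·(14−r)/(r+1)): C(14,1) = 14, C(14,2) = 91, C(14,3) = 364, C(14,4) = 1,001, C(14,5) = 2,002, C(14,6) = 3,003 ✓. So r = 6.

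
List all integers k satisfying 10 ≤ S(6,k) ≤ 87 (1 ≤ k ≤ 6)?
2, 4, 5

Explanation: S(6,1)=1; S(6,2)=31; S(6,3)=90; S(6,4)=65; S(6,5)=15; S(6,6)=1. So valid k = 2, 4, 5.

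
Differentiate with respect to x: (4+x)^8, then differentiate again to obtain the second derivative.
56(4+x)^6
First derivative: 8(4+x)^{7}. Second derivative: 8·7·(4+x)^{6} = 56(4+x)^{6}.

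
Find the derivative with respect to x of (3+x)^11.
11(3+x)^10

Solution: Using the power rule: d/dx (3+x)^11 = 11(3+x)^{10}.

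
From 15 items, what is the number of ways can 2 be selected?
C(15,2) = 15! / (2! × (15-2)!)
         = 15! / (2! × 13!)
         = 105

Answer: 105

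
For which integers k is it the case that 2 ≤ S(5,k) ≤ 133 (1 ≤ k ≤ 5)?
2, 3, 4

S(5,1)=1; S(5,2)=15; S(5,3)=25; S(5,4)=10; S(5,5)=1. So valid k = 2, 3, 4.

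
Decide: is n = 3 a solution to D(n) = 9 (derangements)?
No

Reasoning: D(3) = (3-1)·[D(2) + D(1)] = 2·[1 + 0] = 2, which does not equal 9.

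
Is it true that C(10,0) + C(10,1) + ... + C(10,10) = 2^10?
True

Working:
Binomial theorem with x = y = 1: Σ C(10,i) = (1+1)^10 = 2^10 = 1,024. The statement holds.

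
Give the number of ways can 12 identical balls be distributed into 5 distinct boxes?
1,820

Reasoning: C(12+5-1, 5-1) = C(16, 4) = 1,820.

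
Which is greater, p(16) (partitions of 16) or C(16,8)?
Pentagonal recurrence p(n) = p(n−1) + p(n−2) − p(n−5) − p(n−7) + …: p(16) = p(15) + p(14) − p(11) − p(9) + p(4) + p(1) = 176 + 135 − 56 − 30 + 5 + 1 = 231; C(16,8) = 12,870.
Final answer: C(16,8)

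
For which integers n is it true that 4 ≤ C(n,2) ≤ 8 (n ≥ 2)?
4
C(3,2)=3; C(4,2)=6; C(5,2)=10. So valid n = 4.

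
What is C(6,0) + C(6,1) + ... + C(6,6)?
Sum of binomial coefficients = 2^6 = 64.

Answer: 64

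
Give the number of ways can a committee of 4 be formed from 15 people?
C(15,4) = 15! / (4! × (15-4)!)
         = 15! / (4! × 11!)
         = 1,365

Answer: 1,365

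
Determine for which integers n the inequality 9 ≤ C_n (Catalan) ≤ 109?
C_3=5; C_4=14; C_5=42; C_6=132. So valid n = 4, 5.

Answer: 4, 5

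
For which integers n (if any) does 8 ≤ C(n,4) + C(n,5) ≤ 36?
6

C(5,4)+C(5,5)=6; C(6,4)+C(6,5)=21; C(7,4)+C(7,5)=56. So valid n = 6.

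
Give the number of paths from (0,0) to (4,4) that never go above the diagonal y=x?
14

Solution: Counted by the Catalan number C_4: C_4 = C(8,4)/(4+1) = 70/5 = 14.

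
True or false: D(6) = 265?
True

Reasoning: Derangements of 6 elements: D(6) = (6-1)·[D(5) + D(4)] = 5·[44 + 9] = 265.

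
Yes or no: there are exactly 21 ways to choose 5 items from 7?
Yes

Working:
C(7,5) = 21.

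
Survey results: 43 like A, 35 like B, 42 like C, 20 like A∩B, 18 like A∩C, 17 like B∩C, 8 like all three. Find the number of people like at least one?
73
|A∪B∪C| = 43+35+42-20-18-17+8 = 73.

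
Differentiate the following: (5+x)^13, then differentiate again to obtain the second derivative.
156(5+x)^11

Explanation: First derivative: 13(5+x)^{12}. Second derivative: 13·12·(5+x)^{11} = 156(5+x)^{11}.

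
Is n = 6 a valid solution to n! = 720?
Yes

Working:
6! = 6·5! = 6·120 = 720, which equals 720.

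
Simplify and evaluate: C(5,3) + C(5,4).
15

Reasoning: By Pascal's identity: C(6,4) = 15.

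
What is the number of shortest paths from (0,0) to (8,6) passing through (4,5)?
630

Explanation: To (4,5): C(9,4)=126. From there: C(5,4)=5. Total: 630.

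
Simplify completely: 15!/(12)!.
2,730

This equals 15×14×13 = 2,730.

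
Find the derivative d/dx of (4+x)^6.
Using the power rule: d/dx (4+x)^6 = 6(4+x)^{5}.
Final answer: 6(4+x)^5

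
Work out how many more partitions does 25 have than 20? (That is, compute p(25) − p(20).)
1,331

Pentagonal recurrence p(n) = p(n−1) + p(n−2) − p(n−5) − p(n−7) + …: p(25) = p(24) + p(23) − p(20) − p(18) + p(13) + p(10) − p(3) = 1,575 + 1,255 − 627 − 385 + 101 + 42 − 3 = 1,958.
p(20) = p(19) + p(18) − p(15) − p(13) + p(8) + p(5) = 490 + 385 − 176 − 101 + 22 + 7 = 627.
Difference = 1,958 − 627 = 1,331.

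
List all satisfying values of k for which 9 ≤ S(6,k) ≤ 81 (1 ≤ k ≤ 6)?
2, 4, 5

Solution: S(6,1)=1; S(6,2)=31; S(6,3)=90; S(6,4)=65; S(6,5)=15; S(6,6)=1. So valid k = 2, 4, 5.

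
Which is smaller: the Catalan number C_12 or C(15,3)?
C(15,3)

Solution: C_12 = C(24,12)/(12+1) = 2,704,156/13 = 208,012; C(15,3) = 455.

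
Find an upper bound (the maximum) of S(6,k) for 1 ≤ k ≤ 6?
90

Reasoning: Row S(6,k) for k = 1..6 (via S(n,k) = k·S(n−1,k) + S(n−1,k−1)): 1, 31, 90, 65, 15, 1. The row is unimodal; maximum at k = 3: 90.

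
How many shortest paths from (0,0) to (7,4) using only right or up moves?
330

Explanation: Choose 7 rights from 11 moves: C(11,7) = 330.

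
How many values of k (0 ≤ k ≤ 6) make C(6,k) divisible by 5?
3

Reasoning: Checking C(6,k) mod 5 for k = 0..6: divisible at k = 2, 3, 4. That's 3 values.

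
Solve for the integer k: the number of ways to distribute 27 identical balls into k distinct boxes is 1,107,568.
Stars and bars: the count is C(27+k−1, k−1), increasing in k. k=5: C(31,4) = 31,465, k=6: C(32,5) = 201,376, k=7: C(33,6) = 1,107,568 ✓. So k = 7.
Final answer: 7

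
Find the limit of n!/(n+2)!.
0

Working:
n!/(n+2)! = 1/[(n+1)(n+2)] → 0 as n → ∞.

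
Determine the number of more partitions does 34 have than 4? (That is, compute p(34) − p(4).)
12,305

Working:
Pentagonal recurrence p(n) = p(n−1) + p(n−2) − p(n−5) − p(n−7) + …: p(34) = p(33) + p(32) − p(29) − p(27) + p(22) + p(19) − p(12) − p(8) = 10,143 + 8,349 − 4,565 − 3,010 + 1,002 + 490 − 77 − 22 = 12,310.
p(4) = p(3) + p(2) = 3 + 2 = 5.
Difference = 12,310 − 5 = 12,305.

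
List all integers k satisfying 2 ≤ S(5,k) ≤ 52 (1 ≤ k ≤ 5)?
2, 3, 4

Solution: S(5,1)=1; S(5,2)=15; S(5,3)=25; S(5,4)=10; S(5,5)=1. So valid k = 2, 3, 4.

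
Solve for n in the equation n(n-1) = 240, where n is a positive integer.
n² − n − 240 = 0, so n = (1 ± √(1 + 4·240))/2 = (1 ± √961)/2 = (1 ± 31)/2, i.e. n = 16 or n = -15. Taking the positive root, n = 16 (check: 16×15 = 240).

Answer: 16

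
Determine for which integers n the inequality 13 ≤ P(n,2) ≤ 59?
5, 6, 7, 8

P(4,2)=12; P(5,2)=20; P(6,2)=30; P(7,2)=42; P(8,2)=56; P(9,2)=72. So valid n = 5, 6, 7, 8.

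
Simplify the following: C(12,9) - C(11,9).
C(12,9) - C(11,9) = C(11,8) = 165.
Final answer: 165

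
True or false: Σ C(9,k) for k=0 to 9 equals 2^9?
True

Solution: Binomial theorem: Σ C(9,k) = (1+1)^9 = 2^9 = 512; RHS 2^9 = 512.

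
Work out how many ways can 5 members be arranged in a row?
120

Reasoning: Arrangements of 5 distinct objects: 5! = 120.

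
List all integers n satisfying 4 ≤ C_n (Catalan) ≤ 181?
3, 4, 5, 6

Reasoning: C_2=2; C_3=5; C_4=14; C_5=42; C_6=132; C_7=429. So valid n = 3, 4, 5, 6.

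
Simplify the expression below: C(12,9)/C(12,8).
4/9

C(n,k+1)/C(n,k) = (n−k)/(k+1). Here (12−8)/(8+1) = 4/9 = 4/9.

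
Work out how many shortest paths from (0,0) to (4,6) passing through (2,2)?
90

To (2,2): C(4,2)=6. From there: C(6,2)=15. Total: 90.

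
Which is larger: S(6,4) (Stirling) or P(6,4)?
P(6,4)

Working:
S(6,4) = 4·S(5,4) + S(5,3) = 4·10 + 25 = 65; P(6,4) = 360.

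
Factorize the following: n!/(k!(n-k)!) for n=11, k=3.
C(11,3) = 165

This is the binomial coefficient C(11,3) = 165.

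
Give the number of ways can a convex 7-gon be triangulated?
42

Working:
Using the Catalan number formula: C_n = C(2n, n) / (n+1)
C_5 = C(10, 5) / (5+1)
     = 252 / 6
     = 42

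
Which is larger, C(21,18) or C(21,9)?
C(21,18)=1,330, C(21,9)=293,930.
Final answer: C(21,9)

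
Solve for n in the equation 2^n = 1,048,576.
20
1,048,576 = 1,024 × 1,024 = 2^10 × 2^10 = 2^20, so n = 20.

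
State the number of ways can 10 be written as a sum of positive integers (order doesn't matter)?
42

Working:
Pentagonal recurrence p(n) = p(n−1) + p(n−2) − p(n−5) − p(n−7) + …: p(10) = p(9) + p(8) − p(5) − p(3) = 30 + 22 − 7 − 3 = 42.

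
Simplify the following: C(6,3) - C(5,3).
10

Explanation: C(6,3) - C(5,3) = C(5,2) = 10.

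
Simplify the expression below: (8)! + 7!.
45,360
(8)! + 7! = (8)·7! + 7! = (8+1)·7! = 9·7! = 45,360.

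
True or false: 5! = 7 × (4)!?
False

Solution: 5! = 5 × 4! = 120, but 7 × 4! = 168.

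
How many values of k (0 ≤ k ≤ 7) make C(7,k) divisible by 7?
Checking C(7,k) mod 7 for k = 0..7: divisible at k = 1, 2, 3, 4, 5, 6. That's 6 values.

Answer: 6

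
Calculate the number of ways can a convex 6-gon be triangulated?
14

Solution: Using the Catalan number formula: C_n = C(2n, n) / (n+1)
C_4 = C(8, 4) / (4+1)
     = 70 / 5
     = 14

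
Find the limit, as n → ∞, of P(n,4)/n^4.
P(n,4) = n(n-1)(n-2)(n-3) ≈ n^4 for large n. Limit = 1.
Final answer: 1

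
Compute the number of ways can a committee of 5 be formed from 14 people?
2,002

Reasoning: C(14,5) = 14! / (5! × (14-5)!)
         = 14! / (5! × 9!)
         = 2,002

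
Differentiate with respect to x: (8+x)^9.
9(8+x)^8

Solution: Using the power rule: d/dx (8+x)^9 = 9(8+x)^{8}.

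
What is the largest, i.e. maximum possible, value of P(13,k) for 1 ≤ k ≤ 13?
6,227,020,800

Solution: P(13,k) increases in k, so maximum at k = 13: 13! = 6,227,020,800.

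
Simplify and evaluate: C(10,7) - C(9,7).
84

Solution: C(10,7) - C(9,7) = C(9,6) = 84.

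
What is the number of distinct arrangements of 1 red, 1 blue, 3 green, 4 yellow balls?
2,520

Solution: Multinomial: 9!/(1! × 1! × 3! × 4!) = 2,520.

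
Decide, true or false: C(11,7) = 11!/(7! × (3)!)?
The correct denominator is 7!×4!, giving C(11,7) = 330; the stated RHS is 11!/(7!×3!) = 1,320 ≠ 330, so the statement does not hold.
Final answer: False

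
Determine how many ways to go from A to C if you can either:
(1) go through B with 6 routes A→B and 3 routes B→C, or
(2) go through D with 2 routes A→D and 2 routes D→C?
22

Solution: Route via B: 6×3=18. Route via D: 2×2=4. Total: 22.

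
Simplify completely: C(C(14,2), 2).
C(14,2) = 91, then C(91, 2) = 4,095.
Final answer: 4,095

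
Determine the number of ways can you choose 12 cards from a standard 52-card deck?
206,379,406,870
C(52,12) = 206,379,406,870.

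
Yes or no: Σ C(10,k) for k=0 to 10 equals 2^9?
Binomial theorem: Σ C(10,k) = (1+1)^10 = 2^10 = 1,024; RHS 2^9 = 512.

Answer: No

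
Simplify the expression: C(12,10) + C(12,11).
By Pascal's identity: C(13,11) = 78.

Answer: 78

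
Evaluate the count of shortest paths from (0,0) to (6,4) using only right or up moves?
210

Solution: Choose 6 rights from 10 moves: C(10,6) = 210.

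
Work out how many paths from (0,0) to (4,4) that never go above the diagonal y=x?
14

Counted by the Catalan number C_4: C_4 = C(8,4)/(4+1) = 70/5 = 14.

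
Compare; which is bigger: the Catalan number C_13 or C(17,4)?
C_13 = C(26,13)/(13+1) = 10,400,600/14 = 742,900; C(17,4) = 2,380.
Final answer: C_13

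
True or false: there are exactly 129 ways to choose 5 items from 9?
C(9,5) = 126 ≠ 129.
Final answer: False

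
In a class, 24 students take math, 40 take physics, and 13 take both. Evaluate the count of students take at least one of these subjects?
51
|A∪B| = |A|+|B|-|A∩B| = 24+40-13 = 51.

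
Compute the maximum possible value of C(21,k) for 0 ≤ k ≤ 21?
352,716

Explanation: Maximum at k = 10 or k = 11: C(21,10) = 352,716.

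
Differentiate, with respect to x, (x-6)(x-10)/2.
(2x - 16)/2

Explanation: d/dx[(x-6)(x-10)] = (x-10) + (x-6) = 2x - 16. Dividing by 2 gives (2x - 16)/2.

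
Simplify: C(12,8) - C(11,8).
C(12,8) - C(11,8) = C(11,7) = 330.

Answer: 330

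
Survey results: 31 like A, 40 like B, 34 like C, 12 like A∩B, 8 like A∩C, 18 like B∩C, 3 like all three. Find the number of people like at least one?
70

|A∪B∪C| = 31+40+34-12-8-18+3 = 70.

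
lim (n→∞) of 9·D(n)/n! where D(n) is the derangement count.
D(n)/n! → 1/e, so 9·D(n)/n! → 9/e.

Answer: 9/e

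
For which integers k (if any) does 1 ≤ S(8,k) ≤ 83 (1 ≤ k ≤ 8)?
1, 7, 8

S(8,1)=1; S(8,2)=127; S(8,3)=966; S(8,4)=1,701; S(8,5)=1,050; S(8,6)=266; S(8,7)=28; S(8,8)=1. So valid k = 1, 7, 8.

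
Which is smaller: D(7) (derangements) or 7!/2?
D(7)
D(7) = (7-1)·[D(6) + D(5)] = 6·[265 + 44] = 1,854; 7!/2 = 5,040/2 = 2,520.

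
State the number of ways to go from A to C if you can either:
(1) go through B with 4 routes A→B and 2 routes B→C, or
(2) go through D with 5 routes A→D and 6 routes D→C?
38

Explanation: Route via B: 4×2=8. Route via D: 5×6=30. Total: 38.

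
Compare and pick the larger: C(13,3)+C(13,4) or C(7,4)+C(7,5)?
C(13,3)+C(13,4)

First=1,001, Second=56.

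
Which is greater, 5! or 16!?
16!

5!=120, 16!=20,922,789,888,000. 16! > 5!.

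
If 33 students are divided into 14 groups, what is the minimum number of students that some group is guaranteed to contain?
3

Working:
Pigeonhole: ⌈33/14⌉ = 3.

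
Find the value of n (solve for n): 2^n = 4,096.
12

4,096 = 1,024 × 4 = 2^10 × 2^2 = 2^12, so n = 12.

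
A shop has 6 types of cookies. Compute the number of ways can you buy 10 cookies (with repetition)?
Stars and bars: C(10+6-1, 10) = C(15, 10) = 3,003.
Final answer: 3,003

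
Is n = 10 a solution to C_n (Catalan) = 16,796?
C_10 = C(20,10)/(10+1) = 184,756/11 = 16,796, which equals 16,796.

Answer: Yes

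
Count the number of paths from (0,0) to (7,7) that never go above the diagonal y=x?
Counted by the Catalan number C_7: C_7 = C(14,7)/(7+1) = 3,432/8 = 429.
Final answer: 429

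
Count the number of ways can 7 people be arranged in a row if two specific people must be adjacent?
Treat pair as unit: (7-1)! arrangements × 2 internal orders = 1,440.

Answer: 1,440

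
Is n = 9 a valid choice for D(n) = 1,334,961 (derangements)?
No
D(9) = (9-1)·[D(8) + D(7)] = 8·[14,833 + 1,854] = 133,496, which does not equal 1,334,961.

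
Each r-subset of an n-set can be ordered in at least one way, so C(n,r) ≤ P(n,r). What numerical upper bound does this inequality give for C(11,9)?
19,958,400

Solution: P(11,9) = 11·10·9·8·7·6·5·4·3 = 19,958,400, so C(11,9) ≤ 19,958,400. (The bound is loose by a factor of 9! = 362,880: C(11,9) = 19,958,400/362,880 = 55.)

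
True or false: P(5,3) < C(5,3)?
P(5,3) = 60 and C(5,3) = 10; P(n,r) = r! × C(n,r) so P > C whenever r ≥ 2.

Answer: False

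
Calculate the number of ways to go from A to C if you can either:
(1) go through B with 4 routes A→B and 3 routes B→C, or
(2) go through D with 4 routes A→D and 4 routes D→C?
Route via B: 4×3=12. Route via D: 4×4=16. Total: 28.
Final answer: 28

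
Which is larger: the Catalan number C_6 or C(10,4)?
C(10,4)

C_6 = C(12,6)/(6+1) = 924/7 = 132; C(10,4) = 210.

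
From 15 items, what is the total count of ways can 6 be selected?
5,005
C(15,6) = 15! / (6! × (15-6)!)
         = 15! / (6! × 9!)
         = 5,005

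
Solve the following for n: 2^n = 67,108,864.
67,108,864 = 1,024 × 1,024 × 64 = 2^10 × 2^10 × 2^6 = 2^26, so n = 26.

Answer: 26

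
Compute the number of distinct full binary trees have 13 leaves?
208,012

Working:
Using the Catalan number formula: C_n = C(2n, n) / (n+1)
C_12 = C(24, 12) / (12+1)
     = 2704156 / 13
     = 208,012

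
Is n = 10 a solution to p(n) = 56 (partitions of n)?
Pentagonal recurrence p(n) = p(n−1) + p(n−2) − p(n−5) − p(n−7) + …: p(10) = p(9) + p(8) − p(5) − p(3) = 30 + 22 − 7 − 3 = 42, which does not equal 56.

Answer: No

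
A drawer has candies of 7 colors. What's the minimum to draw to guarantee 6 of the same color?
36

Explanation: Worst case: 5 of each = 35. One more: 36.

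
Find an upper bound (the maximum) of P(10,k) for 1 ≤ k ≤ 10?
P(10,k) increases in k, so maximum at k = 10: 10! = 3,628,800.
Final answer: 3,628,800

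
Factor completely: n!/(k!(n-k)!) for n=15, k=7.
C(15,7) = 6,435

This is the binomial coefficient C(15,7) = 6,435.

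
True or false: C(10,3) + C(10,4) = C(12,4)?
False

Explanation: Pascal's identity gives C(11,4) = 330, whereas C(12,4) = 495.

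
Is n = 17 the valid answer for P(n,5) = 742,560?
Yes

Working:
P(17,5) = 17·16·15·14·13 = 742,560, which equals 742,560.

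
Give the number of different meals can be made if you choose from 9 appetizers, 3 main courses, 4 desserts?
108
By the multiplication principle: 9 × 3 × 4 = 108.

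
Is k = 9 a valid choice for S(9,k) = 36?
S(9,9) = 9·S(8,9) + S(8,8) = 9·0 + 1 = 1, which does not equal 36.

Answer: No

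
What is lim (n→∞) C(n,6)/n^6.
1/720

Working:
C(n,6) ≈ n^6/6! for large n. Limit = 1/6! = 1/720.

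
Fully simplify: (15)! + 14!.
1,394,852,659,200

Solution: (15)! + 14! = (15)·14! + 14! = (15+1)·14! = 16·14! = 1,394,852,659,200.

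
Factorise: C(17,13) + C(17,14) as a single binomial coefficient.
By Pascal's identity: C(17,13) + C(17,14) = C(18,14) = 3,060.
Final answer: C(18,14)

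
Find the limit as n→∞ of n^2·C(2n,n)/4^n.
∞
C(2n,n) ~ 4^n/√(πn), so n^2·C(2n,n)/4^n ~ n^(2 − 1/2)/√π → ∞.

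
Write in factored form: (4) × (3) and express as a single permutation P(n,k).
P(4,2) = 4!/(2)!

Explanation: Product of 2 consecutive descending integers starting at 4: P(4,2) = 4!/2! = 12.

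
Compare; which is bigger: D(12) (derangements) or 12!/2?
12!/2
D(12) = (12-1)·[D(11) + D(10)] = 11·[14,684,570 + 1,334,961] = 176,214,841; 12!/2 = 479,001,600/2 = 239,500,800.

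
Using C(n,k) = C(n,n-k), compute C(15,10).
3,003

C(15,10) = C(15,5) = 3,003.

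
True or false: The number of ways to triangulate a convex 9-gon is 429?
True

Working:
Triangulations of a convex 9-gon are counted by the Catalan number C_7: C_7 = C(14,7)/(7+1) = 3,432/8 = 429.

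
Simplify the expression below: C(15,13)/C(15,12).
3/13

C(n,k+1)/C(n,k) = (n−k)/(k+1). Here (15−12)/(12+1) = 3/13 = 3/13.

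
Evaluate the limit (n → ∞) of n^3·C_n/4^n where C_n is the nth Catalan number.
∞
C_n ~ 4^n/(n^(3/2)√π), so n^3·C_n/4^n ~ n^(3 − 3/2)/√π → ∞.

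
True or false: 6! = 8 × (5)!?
False

6! = 6 × 5! = 720, but 8 × 5! = 960.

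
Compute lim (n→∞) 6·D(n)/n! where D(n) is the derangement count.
6/e

D(n)/n! → 1/e, so 6·D(n)/n! → 6/e.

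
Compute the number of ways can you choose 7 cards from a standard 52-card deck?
133,784,560
C(52,7) = 133,784,560.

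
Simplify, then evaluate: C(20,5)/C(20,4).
16/5

C(n,k+1)/C(n,k) = (n−k)/(k+1). Here (20−4)/(4+1) = 16/5 = 16/5.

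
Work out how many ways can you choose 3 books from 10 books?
120

Working:
C(10,3) = 10! / (3! × (10-3)!)
         = 10! / (3! × 7!)
         = 120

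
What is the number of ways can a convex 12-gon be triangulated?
16,796
Using the Catalan number formula: C_n = C(2n, n) / (n+1)
C_10 = C(20, 10) / (10+1)
     = 184756 / 11
     = 16,796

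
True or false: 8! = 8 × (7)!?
True

By definition n! = n × (n-1)!, so 8! = 8 × 7!.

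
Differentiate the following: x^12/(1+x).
(12x^11(1+x) - x^12)/(1+x)²

Working:
Quotient rule: [12x^{11}(1+x) - x^12]/(1+x)².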